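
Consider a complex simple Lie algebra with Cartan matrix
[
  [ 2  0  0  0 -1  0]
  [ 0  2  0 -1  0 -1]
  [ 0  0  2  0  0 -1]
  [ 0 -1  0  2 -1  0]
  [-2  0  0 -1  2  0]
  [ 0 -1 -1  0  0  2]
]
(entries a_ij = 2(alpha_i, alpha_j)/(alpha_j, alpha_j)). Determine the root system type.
type B_6

The matrix has rank 6 with 2's on the diagonal. Reading the off-diagonal entries as Dynkin edges (a single edge where a_ij = a_ji = -1; a double or triple edge where a_ij * a_ji = 2 or 3), the diagram is a chain of 6 nodes with a double edge at one end; the terminal node there is the unique short simple root (B_6). One simple-root ordering that puts it in standard form is (alpha_3, alpha_6, alpha_2, alpha_4, alpha_5, alpha_1). So the algebra is type B_6, i.e. so(13).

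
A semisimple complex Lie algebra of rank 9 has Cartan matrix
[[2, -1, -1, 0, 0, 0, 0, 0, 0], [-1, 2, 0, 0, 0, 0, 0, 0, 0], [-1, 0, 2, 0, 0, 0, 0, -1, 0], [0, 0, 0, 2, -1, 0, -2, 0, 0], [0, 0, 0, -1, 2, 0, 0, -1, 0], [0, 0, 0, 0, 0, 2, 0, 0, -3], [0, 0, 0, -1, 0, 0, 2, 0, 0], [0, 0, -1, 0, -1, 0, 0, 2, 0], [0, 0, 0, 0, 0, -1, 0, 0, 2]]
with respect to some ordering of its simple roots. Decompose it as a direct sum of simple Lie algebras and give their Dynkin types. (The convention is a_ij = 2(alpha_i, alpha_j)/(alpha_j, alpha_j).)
The diagram associated to this matrix has two connected components: the simple roots {alpha_1, alpha_2, alpha_3, alpha_4, alpha_5, alpha_7, alpha_8} form a chain of 7 nodes with a double edge at one end; the terminal node there is the unique short simple root (B_7), and {alpha_6, alpha_9} form two nodes joined by a triple edge (G_2). A semisimple Lie algebra decomposes uniquely as the direct sum of simple ideals, one per connected component of its Dynkin diagram, so g ≅ B_7 ⊕ G_2 (dimension 105 + 14 = 119).

B_7 + G_2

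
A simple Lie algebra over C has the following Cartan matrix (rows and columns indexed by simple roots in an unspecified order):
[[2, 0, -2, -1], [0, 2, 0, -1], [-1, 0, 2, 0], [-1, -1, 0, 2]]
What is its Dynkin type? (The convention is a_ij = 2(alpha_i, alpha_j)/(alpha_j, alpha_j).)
B4

The matrix has rank 4 with 2's on the diagonal. Reading the off-diagonal entries as Dynkin edges (a single edge where a_ij = a_ji = -1; a double or triple edge where a_ij * a_ji = 2 or 3), the diagram is a chain of 4 nodes with a double edge at one end; the terminal node there is the unique short simple root (B_4). One simple-root ordering that puts it in standard form is (alpha_2, alpha_4, alpha_1, alpha_3). So the algebra is type B_4, i.e. so(9).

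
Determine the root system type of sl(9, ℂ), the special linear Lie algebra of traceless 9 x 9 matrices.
This is sl(9), which has dimension 9^2 - 1 = 80 and rank 9 - 1 = 8 (a Cartan subalgebra is the diagonal traceless matrices). In the classification of classical Lie algebras, the special linear algebra sl(n+1) has type A_n; here n = 8, so the Dynkin diagram is a chain of 8 nodes with single edges (A_8). Hence the type is A_8.

type A_8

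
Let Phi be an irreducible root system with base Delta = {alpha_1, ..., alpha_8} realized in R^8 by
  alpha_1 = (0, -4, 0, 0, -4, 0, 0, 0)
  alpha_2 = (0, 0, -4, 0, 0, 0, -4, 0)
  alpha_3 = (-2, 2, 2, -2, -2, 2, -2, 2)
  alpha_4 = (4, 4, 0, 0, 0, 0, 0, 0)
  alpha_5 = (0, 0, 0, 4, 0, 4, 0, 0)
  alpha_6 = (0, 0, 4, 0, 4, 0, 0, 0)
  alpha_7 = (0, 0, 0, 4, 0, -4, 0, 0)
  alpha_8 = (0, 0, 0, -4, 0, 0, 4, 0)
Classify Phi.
E_8

Compute the Cartan integers a_ij = 2(alpha_i, alpha_j)/(alpha_j, alpha_j); the resulting 8x8 Cartan matrix is
[[2, 0, 0, -1, 0, -1, 0, 0], [0, 2, 0, 0, 0, -1, 0, -1], [0, 0, 2, 0, 0, 0, -1, 0], [-1, 0, 0, 2, 0, 0, 0, 0], [0, 0, 0, 0, 2, 0, 0, -1], [-1, -1, 0, 0, 0, 2, 0, 0], [0, 0, -1, 0, 0, 0, 2, -1], [0, -1, 0, 0, -1, 0, -1, 2]].
All simple roots have the same length, so the diagram is simply laced. The associated Dynkin diagram is a chain of 7 nodes with one extra node attached to the third node from one end (E_8), so the type is E_8.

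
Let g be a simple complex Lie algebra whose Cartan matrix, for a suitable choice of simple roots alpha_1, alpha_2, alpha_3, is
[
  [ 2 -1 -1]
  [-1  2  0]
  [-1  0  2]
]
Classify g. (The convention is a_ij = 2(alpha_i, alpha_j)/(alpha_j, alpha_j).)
The matrix has rank 3 with 2's on the diagonal. Reading the off-diagonal entries as Dynkin edges (a single edge where a_ij = a_ji = -1; a double or triple edge where a_ij * a_ji = 2 or 3), the diagram is a chain of 3 nodes with single edges (A_3). One simple-root ordering that puts it in standard form is (alpha_2, alpha_1, alpha_3). So the algebra is type A_3, i.e. sl(4).

type A_3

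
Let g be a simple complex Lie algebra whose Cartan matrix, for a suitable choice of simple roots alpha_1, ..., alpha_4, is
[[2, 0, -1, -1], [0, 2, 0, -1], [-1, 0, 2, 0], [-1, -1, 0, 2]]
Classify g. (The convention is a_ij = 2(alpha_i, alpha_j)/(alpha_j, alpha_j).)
The matrix has rank 4 with 2's on the diagonal. Reading the off-diagonal entries as Dynkin edges (a single edge where a_ij = a_ji = -1; a double or triple edge where a_ij * a_ji = 2 or 3), the diagram is a chain of 4 nodes with single edges (A_4). One simple-root ordering that puts it in standard form is (alpha_2, alpha_4, alpha_1, alpha_3). So the algebra is type A_4, i.e. sl(5).

type A_4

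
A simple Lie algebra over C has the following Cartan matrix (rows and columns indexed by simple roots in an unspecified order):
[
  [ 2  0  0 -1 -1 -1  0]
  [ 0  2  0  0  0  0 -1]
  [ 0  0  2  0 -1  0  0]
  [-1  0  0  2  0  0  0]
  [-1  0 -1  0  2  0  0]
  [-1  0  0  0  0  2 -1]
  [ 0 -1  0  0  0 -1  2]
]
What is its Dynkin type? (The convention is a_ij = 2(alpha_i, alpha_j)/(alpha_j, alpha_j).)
E_7

The matrix has rank 7 with 2's on the diagonal. Reading the off-diagonal entries as Dynkin edges (a single edge where a_ij = a_ji = -1; a double or triple edge where a_ij * a_ji = 2 or 3), the diagram is a chain of 6 nodes with one extra node attached to the third node from one end (E_7). One simple-root ordering that puts it in standard form is (alpha_3, alpha_4, alpha_5, alpha_1, alpha_6, alpha_7, alpha_2). So the algebra is type E_7.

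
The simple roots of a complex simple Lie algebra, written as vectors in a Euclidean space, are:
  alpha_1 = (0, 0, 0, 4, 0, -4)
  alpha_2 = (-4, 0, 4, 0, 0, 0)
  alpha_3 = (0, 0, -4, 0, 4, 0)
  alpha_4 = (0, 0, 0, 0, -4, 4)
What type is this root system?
type A_4

Compute the Cartan integers a_ij = 2(alpha_i, alpha_j)/(alpha_j, alpha_j); the resulting 4x4 Cartan matrix is
[[2, 0, 0, -1], [0, 2, -1, 0], [0, -1, 2, -1], [-1, 0, -1, 2]].
All simple roots have the same length, so the diagram is simply laced. The associated Dynkin diagram is a chain of 4 nodes with single edges (A_4), so the type is A_4 (the algebra sl(5)).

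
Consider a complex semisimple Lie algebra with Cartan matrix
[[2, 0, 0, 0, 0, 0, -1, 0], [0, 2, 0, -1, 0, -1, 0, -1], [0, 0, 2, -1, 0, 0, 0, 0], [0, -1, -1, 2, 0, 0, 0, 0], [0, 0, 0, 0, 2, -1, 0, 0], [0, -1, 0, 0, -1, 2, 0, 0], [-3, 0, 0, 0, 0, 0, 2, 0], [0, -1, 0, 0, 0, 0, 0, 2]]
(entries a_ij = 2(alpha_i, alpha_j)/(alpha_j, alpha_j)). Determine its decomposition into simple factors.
The diagram associated to this matrix has two connected components: the simple roots {alpha_2, alpha_3, alpha_4, alpha_5, alpha_6, alpha_8} form a chain of 5 nodes with one extra node attached to the third node from one end (E_6), and {alpha_1, alpha_7} form two nodes joined by a triple edge (G_2). A semisimple Lie algebra decomposes uniquely as the direct sum of simple ideals, one per connected component of its Dynkin diagram, so g ≅ E_6 ⊕ G_2 (dimension 78 + 14 = 92).

type E_6 + type G_2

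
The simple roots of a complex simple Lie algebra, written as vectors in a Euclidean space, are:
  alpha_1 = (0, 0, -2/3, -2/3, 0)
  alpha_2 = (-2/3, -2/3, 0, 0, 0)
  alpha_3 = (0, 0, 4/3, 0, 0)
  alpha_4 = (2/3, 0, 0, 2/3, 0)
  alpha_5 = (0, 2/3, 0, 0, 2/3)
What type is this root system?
C_5

Compute the Cartan integers a_ij = 2(alpha_i, alpha_j)/(alpha_j, alpha_j); the resulting 5x5 Cartan matrix is
[[2, 0, -1, -1, 0], [0, 2, 0, -1, -1], [-2, 0, 2, 0, 0], [-1, -1, 0, 2, 0], [0, -1, 0, 0, 2]].
The roots have two lengths (squared-length ratio 2:1); the short ones are alpha_{1,2,4,5}. The associated Dynkin diagram is a chain of 5 nodes with a double edge at one end; the terminal node there is the unique long simple root (C_5), so the type is C_5 (the algebra sp(10)).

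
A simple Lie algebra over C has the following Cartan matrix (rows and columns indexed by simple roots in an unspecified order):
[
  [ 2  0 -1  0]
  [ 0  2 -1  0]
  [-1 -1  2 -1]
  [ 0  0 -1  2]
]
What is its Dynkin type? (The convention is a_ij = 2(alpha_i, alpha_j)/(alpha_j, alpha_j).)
The matrix has rank 4 with 2's on the diagonal. Reading the off-diagonal entries as Dynkin edges (a single edge where a_ij = a_ji = -1; a double or triple edge where a_ij * a_ji = 2 or 3), the diagram is a chain of 2 nodes with a fork of two nodes at one end (D_4). One simple-root ordering that puts it in standard form is (alpha_2, alpha_3, alpha_4, alpha_1). So the algebra is type D_4, i.e. so(8).

D4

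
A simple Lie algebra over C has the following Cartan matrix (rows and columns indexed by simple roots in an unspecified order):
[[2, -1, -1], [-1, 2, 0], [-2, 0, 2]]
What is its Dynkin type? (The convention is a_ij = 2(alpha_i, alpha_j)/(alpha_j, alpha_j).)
The matrix has rank 3 with 2's on the diagonal. Reading the off-diagonal entries as Dynkin edges (a single edge where a_ij = a_ji = -1; a double or triple edge where a_ij * a_ji = 2 or 3), the diagram is a chain of 3 nodes with a double edge at one end; the terminal node there is the unique long simple root (C_3). One simple-root ordering that puts it in standard form is (alpha_2, alpha_1, alpha_3). So the algebra is type C_3, i.e. sp(6).

C3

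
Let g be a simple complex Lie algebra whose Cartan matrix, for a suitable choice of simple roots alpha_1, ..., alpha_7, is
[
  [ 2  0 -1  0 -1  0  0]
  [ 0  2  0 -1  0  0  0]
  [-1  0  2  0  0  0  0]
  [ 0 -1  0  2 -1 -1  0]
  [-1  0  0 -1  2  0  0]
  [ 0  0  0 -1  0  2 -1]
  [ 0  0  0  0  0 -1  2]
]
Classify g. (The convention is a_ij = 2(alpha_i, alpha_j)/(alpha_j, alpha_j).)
type E_7

The matrix has rank 7 with 2's on the diagonal. Reading the off-diagonal entries as Dynkin edges (a single edge where a_ij = a_ji = -1; a double or triple edge where a_ij * a_ji = 2 or 3), the diagram is a chain of 6 nodes with one extra node attached to the third node from one end (E_7). One simple-root ordering that puts it in standard form is (alpha_7, alpha_2, alpha_6, alpha_4, alpha_5, alpha_1, alpha_3). So the algebra is type E_7.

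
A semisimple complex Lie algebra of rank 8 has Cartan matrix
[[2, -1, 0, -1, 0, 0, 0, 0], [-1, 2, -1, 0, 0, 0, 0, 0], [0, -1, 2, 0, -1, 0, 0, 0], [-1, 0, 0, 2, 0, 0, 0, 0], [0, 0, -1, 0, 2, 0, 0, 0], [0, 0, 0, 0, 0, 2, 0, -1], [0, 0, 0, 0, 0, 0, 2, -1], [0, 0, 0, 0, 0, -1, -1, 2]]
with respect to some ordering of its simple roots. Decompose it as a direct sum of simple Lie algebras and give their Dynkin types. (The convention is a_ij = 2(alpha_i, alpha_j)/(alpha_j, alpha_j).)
type A_3 ⊕ type A_5

The diagram associated to this matrix has two connected components: the simple roots {alpha_6, alpha_7, alpha_8} form a chain of 3 nodes with single edges (A_3), and {alpha_1, alpha_2, alpha_3, alpha_4, alpha_5} form a chain of 5 nodes with single edges (A_5). A semisimple Lie algebra decomposes uniquely as the direct sum of simple ideals, one per connected component of its Dynkin diagram, so g ≅ A_3 ⊕ A_5 (dimension 15 + 35 = 50).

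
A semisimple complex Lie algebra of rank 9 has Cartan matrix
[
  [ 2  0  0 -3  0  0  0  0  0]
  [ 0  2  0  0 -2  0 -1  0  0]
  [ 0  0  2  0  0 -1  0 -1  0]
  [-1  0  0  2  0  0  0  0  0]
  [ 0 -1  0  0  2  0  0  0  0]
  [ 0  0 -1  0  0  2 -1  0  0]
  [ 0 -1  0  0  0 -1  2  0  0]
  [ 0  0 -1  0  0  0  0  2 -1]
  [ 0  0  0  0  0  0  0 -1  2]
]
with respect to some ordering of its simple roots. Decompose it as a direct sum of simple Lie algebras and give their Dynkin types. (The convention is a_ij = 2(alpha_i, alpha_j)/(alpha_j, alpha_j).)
The diagram associated to this matrix has two connected components: the simple roots {alpha_2, alpha_3, alpha_5, alpha_6, alpha_7, alpha_8, alpha_9} form a chain of 7 nodes with a double edge at one end; the terminal node there is the unique short simple root (B_7), and {alpha_1, alpha_4} form two nodes joined by a triple edge (G_2). A semisimple Lie algebra decomposes uniquely as the direct sum of simple ideals, one per connected component of its Dynkin diagram, so g ≅ B_7 ⊕ G_2 (dimension 105 + 14 = 119).

B_7 (so(15)) + G_2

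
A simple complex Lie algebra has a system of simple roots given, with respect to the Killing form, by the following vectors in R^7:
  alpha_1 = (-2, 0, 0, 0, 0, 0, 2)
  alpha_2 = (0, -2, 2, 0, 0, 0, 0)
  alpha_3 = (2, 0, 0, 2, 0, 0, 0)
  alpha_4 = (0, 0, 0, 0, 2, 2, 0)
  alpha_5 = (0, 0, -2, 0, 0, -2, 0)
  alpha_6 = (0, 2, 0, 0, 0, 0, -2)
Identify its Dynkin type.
Compute the Cartan integers a_ij = 2(alpha_i, alpha_j)/(alpha_j, alpha_j); the resulting 6x6 Cartan matrix is
[[2, 0, -1, 0, 0, -1], [0, 2, 0, 0, -1, -1], [-1, 0, 2, 0, 0, 0], [0, 0, 0, 2, -1, 0], [0, -1, 0, -1, 2, 0], [-1, -1, 0, 0, 0, 2]].
All simple roots have the same length, so the diagram is simply laced. The associated Dynkin diagram is a chain of 6 nodes with single edges (A_6), so the type is A_6 (the algebra sl(7)).

A_6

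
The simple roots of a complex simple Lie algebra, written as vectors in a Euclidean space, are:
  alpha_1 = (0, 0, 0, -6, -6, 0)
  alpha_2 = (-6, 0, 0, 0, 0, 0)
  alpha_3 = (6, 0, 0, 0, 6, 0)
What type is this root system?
Compute the Cartan integers a_ij = 2(alpha_i, alpha_j)/(alpha_j, alpha_j); the resulting 3x3 Cartan matrix is
[[2, 0, -1], [0, 2, -1], [-1, -2, 2]].
The roots have two lengths (squared-length ratio 2:1); the short ones are alpha_{2}. The associated Dynkin diagram is a chain of 3 nodes with a double edge at one end; the terminal node there is the unique short simple root (B_3), so the type is B_3 (the algebra so(7)).

B_3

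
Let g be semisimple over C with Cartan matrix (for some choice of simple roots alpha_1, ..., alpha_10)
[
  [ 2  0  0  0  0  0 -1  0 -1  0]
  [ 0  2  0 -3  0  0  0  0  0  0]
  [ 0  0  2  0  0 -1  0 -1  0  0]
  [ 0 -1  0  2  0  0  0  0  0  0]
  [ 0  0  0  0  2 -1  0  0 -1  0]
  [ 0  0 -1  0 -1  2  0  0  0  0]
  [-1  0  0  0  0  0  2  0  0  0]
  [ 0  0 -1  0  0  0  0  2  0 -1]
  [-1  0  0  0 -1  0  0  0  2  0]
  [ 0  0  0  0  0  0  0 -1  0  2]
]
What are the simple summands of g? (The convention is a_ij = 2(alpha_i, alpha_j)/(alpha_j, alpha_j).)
The diagram associated to this matrix has two connected components: the simple roots {alpha_1, alpha_3, alpha_5, alpha_6, alpha_7, alpha_8, alpha_9, alpha_10} form a chain of 8 nodes with single edges (A_8), and {alpha_2, alpha_4} form two nodes joined by a triple edge (G_2). A semisimple Lie algebra decomposes uniquely as the direct sum of simple ideals, one per connected component of its Dynkin diagram, so g ≅ A_8 ⊕ G_2 (dimension 80 + 14 = 94).

type A_8 + type G_2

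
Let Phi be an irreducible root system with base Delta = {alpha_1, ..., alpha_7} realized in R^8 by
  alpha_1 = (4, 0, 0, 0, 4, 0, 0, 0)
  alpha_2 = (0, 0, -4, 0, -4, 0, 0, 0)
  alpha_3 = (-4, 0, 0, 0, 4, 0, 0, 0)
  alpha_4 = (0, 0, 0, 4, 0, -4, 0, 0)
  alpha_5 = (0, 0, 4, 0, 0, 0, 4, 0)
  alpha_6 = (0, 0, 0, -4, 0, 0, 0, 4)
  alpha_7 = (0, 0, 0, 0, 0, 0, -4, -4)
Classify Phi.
D_7 (so(14))

Compute the Cartan integers a_ij = 2(alpha_i, alpha_j)/(alpha_j, alpha_j); the resulting 7x7 Cartan matrix is
[[2, -1, 0, 0, 0, 0, 0], [-1, 2, -1, 0, -1, 0, 0], [0, -1, 2, 0, 0, 0, 0], [0, 0, 0, 2, 0, -1, 0], [0, -1, 0, 0, 2, 0, -1], [0, 0, 0, -1, 0, 2, -1], [0, 0, 0, 0, -1, -1, 2]].
All simple roots have the same length, so the diagram is simply laced. The associated Dynkin diagram is a chain of 5 nodes with a fork of two nodes at one end (D_7), so the type is D_7 (the algebra so(14)).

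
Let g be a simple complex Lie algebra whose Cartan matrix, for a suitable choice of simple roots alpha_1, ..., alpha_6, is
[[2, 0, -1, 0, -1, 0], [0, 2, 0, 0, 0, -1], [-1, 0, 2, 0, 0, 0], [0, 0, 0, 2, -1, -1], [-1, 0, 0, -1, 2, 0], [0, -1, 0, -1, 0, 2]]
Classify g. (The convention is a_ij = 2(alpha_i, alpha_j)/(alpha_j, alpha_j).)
The matrix has rank 6 with 2's on the diagonal. Reading the off-diagonal entries as Dynkin edges (a single edge where a_ij = a_ji = -1; a double or triple edge where a_ij * a_ji = 2 or 3), the diagram is a chain of 6 nodes with single edges (A_6). One simple-root ordering that puts it in standard form is (alpha_3, alpha_1, alpha_5, alpha_4, alpha_6, alpha_2). So the algebra is type A_6, i.e. sl(7).

A_6 (sl(7))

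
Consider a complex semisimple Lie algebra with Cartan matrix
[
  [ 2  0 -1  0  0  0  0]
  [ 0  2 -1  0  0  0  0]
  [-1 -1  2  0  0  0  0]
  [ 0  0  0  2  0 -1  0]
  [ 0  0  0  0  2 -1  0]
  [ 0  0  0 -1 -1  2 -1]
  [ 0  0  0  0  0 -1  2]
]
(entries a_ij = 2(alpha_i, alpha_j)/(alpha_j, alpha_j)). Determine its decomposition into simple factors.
A_3 (sl(4)) ⊕ D_4 (so(8))

The diagram associated to this matrix has two connected components: the simple roots {alpha_1, alpha_2, alpha_3} form a chain of 3 nodes with single edges (A_3), and {alpha_4, alpha_5, alpha_6, alpha_7} form a chain of 2 nodes with a fork of two nodes at one end (D_4). A semisimple Lie algebra decomposes uniquely as the direct sum of simple ideals, one per connected component of its Dynkin diagram, so g ≅ A_3 ⊕ D_4 (dimension 15 + 28 = 43).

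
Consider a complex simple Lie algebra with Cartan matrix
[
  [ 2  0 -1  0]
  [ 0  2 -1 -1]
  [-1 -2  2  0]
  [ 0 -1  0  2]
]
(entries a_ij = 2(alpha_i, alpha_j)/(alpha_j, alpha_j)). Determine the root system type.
The matrix has rank 4 with 2's on the diagonal. Reading the off-diagonal entries as Dynkin edges (a single edge where a_ij = a_ji = -1; a double or triple edge where a_ij * a_ji = 2 or 3), the diagram is a chain of 4 nodes with a double edge between the middle two (F_4). One simple-root ordering that puts it in standard form is (alpha_1, alpha_3, alpha_2, alpha_4). So the algebra is type F_4.

F4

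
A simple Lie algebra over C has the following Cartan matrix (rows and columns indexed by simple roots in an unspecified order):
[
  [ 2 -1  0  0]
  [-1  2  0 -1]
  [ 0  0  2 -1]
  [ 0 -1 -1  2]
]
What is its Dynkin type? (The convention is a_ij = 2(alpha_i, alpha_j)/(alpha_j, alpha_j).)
The matrix has rank 4 with 2's on the diagonal. Reading the off-diagonal entries as Dynkin edges (a single edge where a_ij = a_ji = -1; a double or triple edge where a_ij * a_ji = 2 or 3), the diagram is a chain of 4 nodes with single edges (A_4). One simple-root ordering that puts it in standard form is (alpha_1, alpha_2, alpha_4, alpha_3). So the algebra is type A_4, i.e. sl(5).

A4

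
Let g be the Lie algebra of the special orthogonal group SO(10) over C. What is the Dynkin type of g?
D_5

This is so(10) with 10 even, which has dimension 10(10-1)/2 = 45 and rank 10/2 = 5. In the classification of classical Lie algebras, the orthogonal algebra so(2n) in an even number of variables has type D_n; here n = 5, so the Dynkin diagram is a chain of 3 nodes with a fork of two nodes at one end (D_5). Hence the type is D_5.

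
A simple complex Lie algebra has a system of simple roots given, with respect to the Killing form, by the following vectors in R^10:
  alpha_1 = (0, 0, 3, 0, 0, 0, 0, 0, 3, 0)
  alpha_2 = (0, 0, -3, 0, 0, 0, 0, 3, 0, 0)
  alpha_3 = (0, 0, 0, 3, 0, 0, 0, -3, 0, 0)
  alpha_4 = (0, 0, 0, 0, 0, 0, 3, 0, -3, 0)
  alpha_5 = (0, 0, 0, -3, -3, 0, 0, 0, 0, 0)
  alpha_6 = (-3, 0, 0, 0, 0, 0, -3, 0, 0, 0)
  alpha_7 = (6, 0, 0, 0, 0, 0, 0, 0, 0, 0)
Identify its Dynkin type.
C_7 (sp(14))

Compute the Cartan integers a_ij = 2(alpha_i, alpha_j)/(alpha_j, alpha_j); the resulting 7x7 Cartan matrix is
[[2, -1, 0, -1, 0, 0, 0], [-1, 2, -1, 0, 0, 0, 0], [0, -1, 2, 0, -1, 0, 0], [-1, 0, 0, 2, 0, -1, 0], [0, 0, -1, 0, 2, 0, 0], [0, 0, 0, -1, 0, 2, -1], [0, 0, 0, 0, 0, -2, 2]].
The roots have two lengths (squared-length ratio 2:1); the short ones are alpha_{1,2,3,4,5,6}. The associated Dynkin diagram is a chain of 7 nodes with a double edge at one end; the terminal node there is the unique long simple root (C_7), so the type is C_7 (the algebra sp(14)).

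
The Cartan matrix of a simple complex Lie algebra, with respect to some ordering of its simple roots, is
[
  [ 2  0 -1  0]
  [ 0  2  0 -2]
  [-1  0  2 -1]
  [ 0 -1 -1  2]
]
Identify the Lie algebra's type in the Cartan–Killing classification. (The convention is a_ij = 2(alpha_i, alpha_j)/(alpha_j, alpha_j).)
The matrix has rank 4 with 2's on the diagonal. Reading the off-diagonal entries as Dynkin edges (a single edge where a_ij = a_ji = -1; a double or triple edge where a_ij * a_ji = 2 or 3), the diagram is a chain of 4 nodes with a double edge at one end; the terminal node there is the unique long simple root (C_4). One simple-root ordering that puts it in standard form is (alpha_1, alpha_3, alpha_4, alpha_2). So the algebra is type C_4, i.e. sp(8).

C_4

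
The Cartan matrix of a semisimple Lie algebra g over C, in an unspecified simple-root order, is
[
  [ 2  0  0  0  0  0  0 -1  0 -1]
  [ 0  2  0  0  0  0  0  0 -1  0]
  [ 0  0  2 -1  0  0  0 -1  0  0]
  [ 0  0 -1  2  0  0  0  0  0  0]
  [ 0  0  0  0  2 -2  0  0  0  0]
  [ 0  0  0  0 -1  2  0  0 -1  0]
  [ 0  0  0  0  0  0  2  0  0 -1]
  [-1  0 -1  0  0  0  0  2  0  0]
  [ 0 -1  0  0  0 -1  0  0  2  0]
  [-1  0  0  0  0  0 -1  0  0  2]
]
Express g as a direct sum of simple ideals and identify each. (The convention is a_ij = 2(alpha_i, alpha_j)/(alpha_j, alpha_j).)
The diagram associated to this matrix has two connected components: the simple roots {alpha_1, alpha_3, alpha_4, alpha_7, alpha_8, alpha_10} form a chain of 6 nodes with single edges (A_6), and {alpha_2, alpha_5, alpha_6, alpha_9} form a chain of 4 nodes with a double edge at one end; the terminal node there is the unique long simple root (C_4). A semisimple Lie algebra decomposes uniquely as the direct sum of simple ideals, one per connected component of its Dynkin diagram, so g ≅ A_6 ⊕ C_4 (dimension 48 + 36 = 84).

A_6 (sl(7)) ⊕ C_4 (sp(8))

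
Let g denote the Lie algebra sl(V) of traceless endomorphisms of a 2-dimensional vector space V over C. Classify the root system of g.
type A_1

This is sl(2), which has dimension 2^2 - 1 = 3 and rank 2 - 1 = 1 (a Cartan subalgebra is the diagonal traceless matrices). In the classification of classical Lie algebras, the special linear algebra sl(n+1) has type A_n; here n = 1, so the Dynkin diagram is a chain of 1 nodes with single edges (A_1). Hence the type is A_1.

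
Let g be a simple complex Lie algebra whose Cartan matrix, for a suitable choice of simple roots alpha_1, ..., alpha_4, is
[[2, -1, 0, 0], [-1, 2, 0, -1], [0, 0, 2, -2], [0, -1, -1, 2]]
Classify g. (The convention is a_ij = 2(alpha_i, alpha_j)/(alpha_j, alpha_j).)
The matrix has rank 4 with 2's on the diagonal. Reading the off-diagonal entries as Dynkin edges (a single edge where a_ij = a_ji = -1; a double or triple edge where a_ij * a_ji = 2 or 3), the diagram is a chain of 4 nodes with a double edge at one end; the terminal node there is the unique long simple root (C_4). One simple-root ordering that puts it in standard form is (alpha_1, alpha_2, alpha_4, alpha_3). So the algebra is type C_4, i.e. sp(8).

C4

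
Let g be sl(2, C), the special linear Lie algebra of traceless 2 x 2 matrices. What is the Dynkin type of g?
This is sl(2), which has dimension 2^2 - 1 = 3 and rank 2 - 1 = 1 (a Cartan subalgebra is the diagonal traceless matrices). In the classification of classical Lie algebras, the special linear algebra sl(n+1) has type A_n; here n = 1, so the Dynkin diagram is a chain of 1 nodes with single edges (A_1). Hence the type is A_1.

type A_1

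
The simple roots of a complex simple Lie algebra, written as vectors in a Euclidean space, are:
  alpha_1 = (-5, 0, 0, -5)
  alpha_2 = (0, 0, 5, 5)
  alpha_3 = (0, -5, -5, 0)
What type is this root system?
Compute the Cartan integers a_ij = 2(alpha_i, alpha_j)/(alpha_j, alpha_j); the resulting 3x3 Cartan matrix is
[[2, -1, 0], [-1, 2, -1], [0, -1, 2]].
All simple roots have the same length, so the diagram is simply laced. The associated Dynkin diagram is a chain of 3 nodes with single edges (A_3), so the type is A_3 (the algebra sl(4)).

A_3 (sl(4))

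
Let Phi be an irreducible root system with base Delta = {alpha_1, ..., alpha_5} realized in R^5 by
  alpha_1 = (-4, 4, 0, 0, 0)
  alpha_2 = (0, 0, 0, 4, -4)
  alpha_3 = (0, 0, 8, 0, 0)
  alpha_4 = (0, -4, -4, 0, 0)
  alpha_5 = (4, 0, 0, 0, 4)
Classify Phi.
Compute the Cartan integers a_ij = 2(alpha_i, alpha_j)/(alpha_j, alpha_j); the resulting 5x5 Cartan matrix is
[[2, 0, 0, -1, -1], [0, 2, 0, 0, -1], [0, 0, 2, -2, 0], [-1, 0, -1, 2, 0], [-1, -1, 0, 0, 2]].
The roots have two lengths (squared-length ratio 2:1); the short ones are alpha_{1,2,4,5}. The associated Dynkin diagram is a chain of 5 nodes with a double edge at one end; the terminal node there is the unique long simple root (C_5), so the type is C_5 (the algebra sp(10)).

C_5 (sp(10))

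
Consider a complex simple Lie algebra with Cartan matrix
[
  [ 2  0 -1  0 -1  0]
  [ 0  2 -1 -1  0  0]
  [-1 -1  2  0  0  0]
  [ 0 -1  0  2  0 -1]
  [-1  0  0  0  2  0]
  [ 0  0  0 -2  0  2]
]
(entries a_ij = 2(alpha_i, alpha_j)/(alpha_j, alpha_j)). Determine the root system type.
The matrix has rank 6 with 2's on the diagonal. Reading the off-diagonal entries as Dynkin edges (a single edge where a_ij = a_ji = -1; a double or triple edge where a_ij * a_ji = 2 or 3), the diagram is a chain of 6 nodes with a double edge at one end; the terminal node there is the unique long simple root (C_6). One simple-root ordering that puts it in standard form is (alpha_5, alpha_1, alpha_3, alpha_2, alpha_4, alpha_6). So the algebra is type C_6, i.e. sp(12).

C_6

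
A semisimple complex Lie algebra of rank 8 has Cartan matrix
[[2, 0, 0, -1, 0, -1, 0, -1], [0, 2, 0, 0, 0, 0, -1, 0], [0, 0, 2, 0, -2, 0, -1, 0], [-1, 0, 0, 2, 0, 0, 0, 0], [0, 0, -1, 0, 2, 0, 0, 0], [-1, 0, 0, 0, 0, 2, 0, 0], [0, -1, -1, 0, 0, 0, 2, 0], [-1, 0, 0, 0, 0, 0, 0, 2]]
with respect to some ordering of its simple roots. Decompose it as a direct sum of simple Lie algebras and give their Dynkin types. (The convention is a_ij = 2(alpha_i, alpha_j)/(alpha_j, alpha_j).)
The diagram associated to this matrix has two connected components: the simple roots {alpha_2, alpha_3, alpha_5, alpha_7} form a chain of 4 nodes with a double edge at one end; the terminal node there is the unique short simple root (B_4), and {alpha_1, alpha_4, alpha_6, alpha_8} form a chain of 2 nodes with a fork of two nodes at one end (D_4). A semisimple Lie algebra decomposes uniquely as the direct sum of simple ideals, one per connected component of its Dynkin diagram, so g ≅ B_4 ⊕ D_4 (dimension 36 + 28 = 64).

B4 + D4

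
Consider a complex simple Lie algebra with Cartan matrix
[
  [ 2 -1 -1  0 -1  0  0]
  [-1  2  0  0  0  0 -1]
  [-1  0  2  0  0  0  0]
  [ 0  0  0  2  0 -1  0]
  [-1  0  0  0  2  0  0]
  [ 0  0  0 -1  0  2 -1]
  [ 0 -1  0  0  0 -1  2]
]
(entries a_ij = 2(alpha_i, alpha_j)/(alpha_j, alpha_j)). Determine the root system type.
The matrix has rank 7 with 2's on the diagonal. Reading the off-diagonal entries as Dynkin edges (a single edge where a_ij = a_ji = -1; a double or triple edge where a_ij * a_ji = 2 or 3), the diagram is a chain of 5 nodes with a fork of two nodes at one end (D_7). One simple-root ordering that puts it in standard form is (alpha_4, alpha_6, alpha_7, alpha_2, alpha_1, alpha_3, alpha_5). So the algebra is type D_7, i.e. so(14).

D7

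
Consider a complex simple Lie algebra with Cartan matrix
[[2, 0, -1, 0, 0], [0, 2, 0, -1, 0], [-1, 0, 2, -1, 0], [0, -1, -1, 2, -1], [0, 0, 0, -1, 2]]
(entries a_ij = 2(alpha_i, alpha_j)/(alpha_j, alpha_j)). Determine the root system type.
The matrix has rank 5 with 2's on the diagonal. Reading the off-diagonal entries as Dynkin edges (a single edge where a_ij = a_ji = -1; a double or triple edge where a_ij * a_ji = 2 or 3), the diagram is a chain of 3 nodes with a fork of two nodes at one end (D_5). One simple-root ordering that puts it in standard form is (alpha_1, alpha_3, alpha_4, alpha_2, alpha_5). So the algebra is type D_5, i.e. so(10).

type D_5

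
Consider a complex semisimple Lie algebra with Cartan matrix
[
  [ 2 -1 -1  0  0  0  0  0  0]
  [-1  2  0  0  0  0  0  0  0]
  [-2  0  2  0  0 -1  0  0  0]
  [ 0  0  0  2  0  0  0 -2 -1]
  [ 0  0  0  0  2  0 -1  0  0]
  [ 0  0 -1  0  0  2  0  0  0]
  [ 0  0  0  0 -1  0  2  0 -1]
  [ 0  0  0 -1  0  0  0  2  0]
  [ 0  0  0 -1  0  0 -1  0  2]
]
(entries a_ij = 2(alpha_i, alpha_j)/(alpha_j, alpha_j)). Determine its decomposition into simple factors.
type B_5 ⊕ type F_4

The diagram associated to this matrix has two connected components: the simple roots {alpha_4, alpha_5, alpha_7, alpha_8, alpha_9} form a chain of 5 nodes with a double edge at one end; the terminal node there is the unique short simple root (B_5), and {alpha_1, alpha_2, alpha_3, alpha_6} form a chain of 4 nodes with a double edge between the middle two (F_4). A semisimple Lie algebra decomposes uniquely as the direct sum of simple ideals, one per connected component of its Dynkin diagram, so g ≅ B_5 ⊕ F_4 (dimension 55 + 52 = 107).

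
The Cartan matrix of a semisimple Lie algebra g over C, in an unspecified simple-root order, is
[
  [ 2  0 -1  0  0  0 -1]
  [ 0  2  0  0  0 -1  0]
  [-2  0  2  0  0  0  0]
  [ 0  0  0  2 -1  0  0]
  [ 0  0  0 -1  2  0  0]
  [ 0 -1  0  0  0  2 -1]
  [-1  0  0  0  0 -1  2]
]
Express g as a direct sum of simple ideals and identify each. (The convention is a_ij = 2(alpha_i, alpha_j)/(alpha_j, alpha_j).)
The diagram associated to this matrix has two connected components: the simple roots {alpha_4, alpha_5} form a chain of 2 nodes with single edges (A_2), and {alpha_1, alpha_2, alpha_3, alpha_6, alpha_7} form a chain of 5 nodes with a double edge at one end; the terminal node there is the unique long simple root (C_5). A semisimple Lie algebra decomposes uniquely as the direct sum of simple ideals, one per connected component of its Dynkin diagram, so g ≅ A_2 ⊕ C_5 (dimension 8 + 55 = 63).

A_2 + C_5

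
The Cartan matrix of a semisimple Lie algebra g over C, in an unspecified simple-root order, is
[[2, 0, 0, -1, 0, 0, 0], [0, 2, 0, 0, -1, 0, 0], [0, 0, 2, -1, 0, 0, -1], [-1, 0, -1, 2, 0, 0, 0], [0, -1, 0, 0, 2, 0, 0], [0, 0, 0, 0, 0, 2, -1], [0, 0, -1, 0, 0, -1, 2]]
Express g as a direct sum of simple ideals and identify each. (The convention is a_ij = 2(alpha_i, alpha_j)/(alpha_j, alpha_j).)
The diagram associated to this matrix has two connected components: the simple roots {alpha_2, alpha_5} form a chain of 2 nodes with single edges (A_2), and {alpha_1, alpha_3, alpha_4, alpha_6, alpha_7} form a chain of 5 nodes with single edges (A_5). A semisimple Lie algebra decomposes uniquely as the direct sum of simple ideals, one per connected component of its Dynkin diagram, so g ≅ A_2 ⊕ A_5 (dimension 8 + 35 = 43).

type A_2 ⊕ type A_5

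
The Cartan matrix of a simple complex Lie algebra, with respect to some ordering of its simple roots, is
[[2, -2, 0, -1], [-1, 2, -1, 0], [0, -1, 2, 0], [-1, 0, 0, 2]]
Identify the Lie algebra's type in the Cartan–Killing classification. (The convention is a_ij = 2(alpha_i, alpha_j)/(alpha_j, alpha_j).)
type F_4

The matrix has rank 4 with 2's on the diagonal. Reading the off-diagonal entries as Dynkin edges (a single edge where a_ij = a_ji = -1; a double or triple edge where a_ij * a_ji = 2 or 3), the diagram is a chain of 4 nodes with a double edge between the middle two (F_4). One simple-root ordering that puts it in standard form is (alpha_4, alpha_1, alpha_2, alpha_3). So the algebra is type F_4.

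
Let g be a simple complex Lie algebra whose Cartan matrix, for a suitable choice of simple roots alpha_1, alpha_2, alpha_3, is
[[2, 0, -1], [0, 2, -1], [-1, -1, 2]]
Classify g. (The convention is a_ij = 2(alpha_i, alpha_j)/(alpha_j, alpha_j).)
type A_3

The matrix has rank 3 with 2's on the diagonal. Reading the off-diagonal entries as Dynkin edges (a single edge where a_ij = a_ji = -1; a double or triple edge where a_ij * a_ji = 2 or 3), the diagram is a chain of 3 nodes with single edges (A_3). One simple-root ordering that puts it in standard form is (alpha_1, alpha_3, alpha_2). So the algebra is type A_3, i.e. sl(4).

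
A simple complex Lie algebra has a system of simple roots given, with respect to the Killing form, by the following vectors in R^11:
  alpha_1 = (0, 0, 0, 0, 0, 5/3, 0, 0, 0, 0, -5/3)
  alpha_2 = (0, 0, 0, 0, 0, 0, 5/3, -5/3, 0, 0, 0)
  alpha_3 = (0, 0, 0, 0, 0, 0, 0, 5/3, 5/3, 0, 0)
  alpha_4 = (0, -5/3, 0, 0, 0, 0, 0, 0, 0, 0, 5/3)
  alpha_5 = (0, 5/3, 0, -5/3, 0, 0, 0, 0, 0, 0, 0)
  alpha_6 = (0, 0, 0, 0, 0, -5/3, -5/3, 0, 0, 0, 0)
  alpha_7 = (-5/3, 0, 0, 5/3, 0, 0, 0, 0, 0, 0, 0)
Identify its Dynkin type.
A7

Compute the Cartan integers a_ij = 2(alpha_i, alpha_j)/(alpha_j, alpha_j); the resulting 7x7 Cartan matrix is
[[2, 0, 0, -1, 0, -1, 0], [0, 2, -1, 0, 0, -1, 0], [0, -1, 2, 0, 0, 0, 0], [-1, 0, 0, 2, -1, 0, 0], [0, 0, 0, -1, 2, 0, -1], [-1, -1, 0, 0, 0, 2, 0], [0, 0, 0, 0, -1, 0, 2]].
All simple roots have the same length, so the diagram is simply laced. The associated Dynkin diagram is a chain of 7 nodes with single edges (A_7), so the type is A_7 (the algebra sl(8)).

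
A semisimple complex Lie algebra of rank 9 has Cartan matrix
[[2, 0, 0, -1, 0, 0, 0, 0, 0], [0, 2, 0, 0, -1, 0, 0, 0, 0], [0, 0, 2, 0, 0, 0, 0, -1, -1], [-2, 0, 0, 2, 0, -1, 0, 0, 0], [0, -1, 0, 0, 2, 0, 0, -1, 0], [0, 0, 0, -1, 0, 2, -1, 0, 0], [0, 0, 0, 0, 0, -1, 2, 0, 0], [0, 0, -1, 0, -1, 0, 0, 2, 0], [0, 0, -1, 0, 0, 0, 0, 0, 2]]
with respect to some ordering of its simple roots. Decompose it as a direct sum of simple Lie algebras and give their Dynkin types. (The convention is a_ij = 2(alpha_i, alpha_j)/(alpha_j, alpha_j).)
A5 ⊕ B4

The diagram associated to this matrix has two connected components: the simple roots {alpha_2, alpha_3, alpha_5, alpha_8, alpha_9} form a chain of 5 nodes with single edges (A_5), and {alpha_1, alpha_4, alpha_6, alpha_7} form a chain of 4 nodes with a double edge at one end; the terminal node there is the unique short simple root (B_4). A semisimple Lie algebra decomposes uniquely as the direct sum of simple ideals, one per connected component of its Dynkin diagram, so g ≅ A_5 ⊕ B_4 (dimension 35 + 36 = 71).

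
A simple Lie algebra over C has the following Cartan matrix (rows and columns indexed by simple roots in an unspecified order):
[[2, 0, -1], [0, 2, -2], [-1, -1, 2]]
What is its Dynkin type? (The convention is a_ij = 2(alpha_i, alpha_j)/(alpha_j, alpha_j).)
C_3

The matrix has rank 3 with 2's on the diagonal. Reading the off-diagonal entries as Dynkin edges (a single edge where a_ij = a_ji = -1; a double or triple edge where a_ij * a_ji = 2 or 3), the diagram is a chain of 3 nodes with a double edge at one end; the terminal node there is the unique long simple root (C_3). One simple-root ordering that puts it in standard form is (alpha_1, alpha_3, alpha_2). So the algebra is type C_3, i.e. sp(6).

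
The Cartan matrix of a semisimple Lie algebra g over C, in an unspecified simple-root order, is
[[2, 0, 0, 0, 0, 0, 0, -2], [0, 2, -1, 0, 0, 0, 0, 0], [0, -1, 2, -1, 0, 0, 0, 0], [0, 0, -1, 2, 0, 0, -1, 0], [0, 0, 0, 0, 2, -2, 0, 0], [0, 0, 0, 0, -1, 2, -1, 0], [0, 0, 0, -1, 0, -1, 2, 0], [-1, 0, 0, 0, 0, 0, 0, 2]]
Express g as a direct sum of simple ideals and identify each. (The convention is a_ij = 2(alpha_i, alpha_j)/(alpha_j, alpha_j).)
The diagram associated to this matrix has two connected components: the simple roots {alpha_1, alpha_8} form a chain of 2 nodes with a double edge at one end; the terminal node there is the unique short simple root (B_2), and {alpha_2, alpha_3, alpha_4, alpha_5, alpha_6, alpha_7} form a chain of 6 nodes with a double edge at one end; the terminal node there is the unique long simple root (C_6). A semisimple Lie algebra decomposes uniquely as the direct sum of simple ideals, one per connected component of its Dynkin diagram, so g ≅ B_2 ⊕ C_6 (dimension 10 + 78 = 88).

B_2 ⊕ C_6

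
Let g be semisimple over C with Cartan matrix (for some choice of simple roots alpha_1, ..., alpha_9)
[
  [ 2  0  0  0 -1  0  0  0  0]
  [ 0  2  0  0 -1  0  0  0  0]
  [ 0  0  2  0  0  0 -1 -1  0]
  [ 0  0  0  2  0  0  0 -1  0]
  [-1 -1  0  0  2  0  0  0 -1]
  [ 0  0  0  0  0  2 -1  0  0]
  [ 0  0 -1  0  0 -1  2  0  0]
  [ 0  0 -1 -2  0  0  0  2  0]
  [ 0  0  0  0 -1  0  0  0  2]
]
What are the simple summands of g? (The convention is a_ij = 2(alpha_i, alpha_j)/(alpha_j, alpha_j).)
The diagram associated to this matrix has two connected components: the simple roots {alpha_3, alpha_4, alpha_6, alpha_7, alpha_8} form a chain of 5 nodes with a double edge at one end; the terminal node there is the unique short simple root (B_5), and {alpha_1, alpha_2, alpha_5, alpha_9} form a chain of 2 nodes with a fork of two nodes at one end (D_4). A semisimple Lie algebra decomposes uniquely as the direct sum of simple ideals, one per connected component of its Dynkin diagram, so g ≅ B_5 ⊕ D_4 (dimension 55 + 28 = 83).

type B_5 + type D_4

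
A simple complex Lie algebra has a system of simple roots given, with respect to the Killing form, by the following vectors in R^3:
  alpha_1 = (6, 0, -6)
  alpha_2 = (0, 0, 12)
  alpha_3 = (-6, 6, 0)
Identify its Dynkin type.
type C_3

Compute the Cartan integers a_ij = 2(alpha_i, alpha_j)/(alpha_j, alpha_j); the resulting 3x3 Cartan matrix is
[[2, -1, -1], [-2, 2, 0], [-1, 0, 2]].
The roots have two lengths (squared-length ratio 2:1); the short ones are alpha_{1,3}. The associated Dynkin diagram is a chain of 3 nodes with a double edge at one end; the terminal node there is the unique long simple root (C_3), so the type is C_3 (the algebra sp(6)).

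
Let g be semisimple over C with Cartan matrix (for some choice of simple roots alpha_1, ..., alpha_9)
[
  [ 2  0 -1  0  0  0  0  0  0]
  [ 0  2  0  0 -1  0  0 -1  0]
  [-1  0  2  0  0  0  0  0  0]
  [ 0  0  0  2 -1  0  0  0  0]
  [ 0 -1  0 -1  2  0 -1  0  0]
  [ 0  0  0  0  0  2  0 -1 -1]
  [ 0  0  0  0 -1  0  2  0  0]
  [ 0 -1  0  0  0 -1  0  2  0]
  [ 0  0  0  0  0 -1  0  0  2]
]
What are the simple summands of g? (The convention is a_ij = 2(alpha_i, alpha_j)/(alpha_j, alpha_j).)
The diagram associated to this matrix has two connected components: the simple roots {alpha_1, alpha_3} form a chain of 2 nodes with single edges (A_2), and {alpha_2, alpha_4, alpha_5, alpha_6, alpha_7, alpha_8, alpha_9} form a chain of 5 nodes with a fork of two nodes at one end (D_7). A semisimple Lie algebra decomposes uniquely as the direct sum of simple ideals, one per connected component of its Dynkin diagram, so g ≅ A_2 ⊕ D_7 (dimension 8 + 91 = 99).

A2 + D7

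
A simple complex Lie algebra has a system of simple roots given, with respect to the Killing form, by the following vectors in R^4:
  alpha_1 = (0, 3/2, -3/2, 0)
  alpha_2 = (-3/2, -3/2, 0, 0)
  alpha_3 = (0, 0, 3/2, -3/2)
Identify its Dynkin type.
Compute the Cartan integers a_ij = 2(alpha_i, alpha_j)/(alpha_j, alpha_j); the resulting 3x3 Cartan matrix is
[[2, -1, -1], [-1, 2, 0], [-1, 0, 2]].
All simple roots have the same length, so the diagram is simply laced. The associated Dynkin diagram is a chain of 3 nodes with single edges (A_3), so the type is A_3 (the algebra sl(4)).

A3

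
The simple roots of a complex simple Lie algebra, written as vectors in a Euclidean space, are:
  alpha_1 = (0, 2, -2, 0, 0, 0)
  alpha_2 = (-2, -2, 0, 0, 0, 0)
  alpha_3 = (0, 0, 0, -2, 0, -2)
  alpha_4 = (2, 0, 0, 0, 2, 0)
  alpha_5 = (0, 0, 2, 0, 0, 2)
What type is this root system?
Compute the Cartan integers a_ij = 2(alpha_i, alpha_j)/(alpha_j, alpha_j); the resulting 5x5 Cartan matrix is
[[2, -1, 0, 0, -1], [-1, 2, 0, -1, 0], [0, 0, 2, 0, -1], [0, -1, 0, 2, 0], [-1, 0, -1, 0, 2]].
All simple roots have the same length, so the diagram is simply laced. The associated Dynkin diagram is a chain of 5 nodes with single edges (A_5), so the type is A_5 (the algebra sl(6)).

A5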